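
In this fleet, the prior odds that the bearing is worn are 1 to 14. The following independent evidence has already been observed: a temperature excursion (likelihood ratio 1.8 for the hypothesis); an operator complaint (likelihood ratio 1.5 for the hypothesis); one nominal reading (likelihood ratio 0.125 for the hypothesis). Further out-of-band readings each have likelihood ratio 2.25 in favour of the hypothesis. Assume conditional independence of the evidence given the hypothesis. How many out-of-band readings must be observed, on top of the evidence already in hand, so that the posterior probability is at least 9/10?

Prior odds = 1/14.
Combined Bayes factor of the evidence already in hand = 1.8 × 1.5 × 0.125 = 0.3375.
Odds after that evidence = (1/14) × 0.3375 = 27/1120.
Target odds = 0.9/0.1 = 9.
Need 2.25ⁿ ≥ 9 ÷ (27/1120) = 1120/3.
2.25⁷ = 4782969/16384 falls short of 1120/3 but 2.25⁸ = 43046721/65536 reaches it, so n = 8.

8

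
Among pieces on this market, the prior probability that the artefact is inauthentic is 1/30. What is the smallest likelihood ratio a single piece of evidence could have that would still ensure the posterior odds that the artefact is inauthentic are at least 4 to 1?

116

Prior odds = (1/30)/(29/30) = 1/29.
Target odds = 4.
Required Bayes factor = 4 ÷ (1/29) = 116.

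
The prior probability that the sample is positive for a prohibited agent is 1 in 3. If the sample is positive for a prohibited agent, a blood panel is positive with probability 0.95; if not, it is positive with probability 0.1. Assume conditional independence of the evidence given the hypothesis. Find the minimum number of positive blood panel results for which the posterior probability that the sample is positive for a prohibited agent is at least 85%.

2

Prior odds: (1/3) ÷ (2/3) = 0.5.
Likelihood ratio of a positive = 0.95/0.1 = 9.5.
Target posterior odds = 0.85/0.15 = 17/3.
Require 9.5ⁿ ≥ 17/3 ÷ 0.5 = 34/3.
9.5¹ = 9.5 falls short of 34/3 but 9.5² = 90.25 reaches it, so n = 2.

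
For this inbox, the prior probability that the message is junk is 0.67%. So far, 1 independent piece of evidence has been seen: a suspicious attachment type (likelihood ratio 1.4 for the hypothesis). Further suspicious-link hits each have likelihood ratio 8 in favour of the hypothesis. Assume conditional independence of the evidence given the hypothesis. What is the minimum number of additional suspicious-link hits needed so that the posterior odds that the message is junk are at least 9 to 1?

4

Prior odds = 0.0067/0.9933 = 67/9933.
Bayes factor of the evidence already in hand = 1.4.
Odds after that evidence = (67/9933) × 1.4 = 67/7095.
Target odds = 9.
Need 8ⁿ ≥ 9 ÷ (67/7095) = 63855/67.
8³ = 512 falls short of 63855/67 but 8⁴ = 4096 reaches it, so n = 4.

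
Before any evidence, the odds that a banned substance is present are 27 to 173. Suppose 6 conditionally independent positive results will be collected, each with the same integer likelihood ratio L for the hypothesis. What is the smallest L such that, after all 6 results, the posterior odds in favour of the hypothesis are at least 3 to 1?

2

Prior odds = 27/173.
Target odds = 3.
Need L⁶ ≥ 3 ÷ (27/173) = 173/9.
1⁶ = 1 < 173/9 ≤ 64 = 2⁶, so L = 2.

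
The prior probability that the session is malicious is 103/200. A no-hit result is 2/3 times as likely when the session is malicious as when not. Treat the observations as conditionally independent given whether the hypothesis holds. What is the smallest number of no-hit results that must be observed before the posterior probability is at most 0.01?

Prior odds: 0.515 ÷ 0.485 = 103/97.
Likelihood ratio per no-hit result = 2/3.
Target odds: 0.01 ÷ 0.99 = 1/99.
Need (103/97) × (2/3)ⁿ ≤ 1/99, i.e. (2/3)ⁿ ≤ 97/10197.
(2/3)¹¹ = 2048/177147 is still above 97/10197 but (2/3)¹² = 4096/531441 is at or below it, so n = 12.

12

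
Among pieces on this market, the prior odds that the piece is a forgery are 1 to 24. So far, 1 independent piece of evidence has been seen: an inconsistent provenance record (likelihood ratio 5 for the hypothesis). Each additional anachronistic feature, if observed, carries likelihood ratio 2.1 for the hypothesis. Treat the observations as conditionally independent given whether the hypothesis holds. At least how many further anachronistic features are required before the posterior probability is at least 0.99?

9

Prior odds = 1/24.
Bayes factor of the evidence already in hand = 5.
Odds after that evidence = (1/24) × 5 = 5/24.
Target odds = 0.99/0.01 = 99.
Need 2.1ⁿ ≥ 99 ÷ (5/24) = 475.2.
2.1⁸ ≈378.229 falls short of 475.2 but 2.1⁹ ≈794.28 reaches it, so n = 9.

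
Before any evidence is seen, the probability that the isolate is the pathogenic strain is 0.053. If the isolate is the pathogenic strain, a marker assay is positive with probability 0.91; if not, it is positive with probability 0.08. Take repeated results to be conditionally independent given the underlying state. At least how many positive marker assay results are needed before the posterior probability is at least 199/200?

Prior odds = 0.053/0.947 = 53/947.
Likelihood ratio of a positive = 0.91/0.08 = 11.375.
Target odds: 0.995 ÷ 0.005 = 199.
Require 11.375ⁿ ≥ 199 ÷ (53/947) = 188453/53.
11.375³ = 753571/512 falls short of 188453/53 but 11.375⁴ = 68574961/4096 reaches it, so n = 4.

4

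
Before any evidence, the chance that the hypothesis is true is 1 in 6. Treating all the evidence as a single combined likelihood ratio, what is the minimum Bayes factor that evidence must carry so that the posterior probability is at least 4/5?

20

Prior odds = (1/6)/(5/6) = 0.2.
Target odds = 0.8/0.2 = 4.
Required Bayes factor = 4 ÷ 0.2 = 20.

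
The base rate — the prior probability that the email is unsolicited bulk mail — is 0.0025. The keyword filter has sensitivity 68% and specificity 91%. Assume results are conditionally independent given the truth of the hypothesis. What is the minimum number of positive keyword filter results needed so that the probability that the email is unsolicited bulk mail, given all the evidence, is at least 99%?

6

Prior odds: 0.0025 ÷ 0.9975 = 1/399.
False-positive rate = 1 − 0.91 = 0.09; likelihood ratio of a positive = 0.68/0.09 = 68/9.
Target posterior odds = 0.99/0.01 = 99.
Require (68/9)ⁿ ≥ 99 ÷ (1/399) = 39501.
(68/9)⁵ ≈24622.5 falls short of 39501 but (68/9)⁶ ≈186037 reaches it, so n = 6.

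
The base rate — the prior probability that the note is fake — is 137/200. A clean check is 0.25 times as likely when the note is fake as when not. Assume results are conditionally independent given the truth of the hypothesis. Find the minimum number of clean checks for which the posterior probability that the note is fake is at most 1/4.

Prior odds: 0.685 ÷ 0.315 = 137/63.
Likelihood ratio per clean check = 0.25.
Target posterior odds = 0.25/0.75 = 1/3.
Need (137/63) × 0.25ⁿ ≤ 1/3, i.e. 0.25ⁿ ≤ 21/137.
0.25¹ = 0.25 is still above 21/137 but 0.25² = 0.0625 is at or below it, so n = 2.

2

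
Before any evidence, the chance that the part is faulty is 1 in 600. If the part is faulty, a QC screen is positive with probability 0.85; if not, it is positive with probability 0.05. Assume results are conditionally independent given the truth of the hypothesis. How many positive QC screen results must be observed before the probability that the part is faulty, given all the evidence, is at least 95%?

4

Prior odds: (1/600) ÷ (599/600) = 1/599.
Likelihood ratio of a positive = 0.85/0.05 = 17.
Target odds: 0.95 ÷ 0.05 = 19.
Require 17ⁿ ≥ 19 ÷ (1/599) = 11381.
17³ = 4913 falls short of 11381 but 17⁴ = 83521 reaches it, so n = 4.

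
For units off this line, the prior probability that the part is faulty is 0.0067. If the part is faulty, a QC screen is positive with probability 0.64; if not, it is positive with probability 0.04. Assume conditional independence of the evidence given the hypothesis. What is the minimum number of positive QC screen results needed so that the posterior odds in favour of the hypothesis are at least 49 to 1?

Prior odds: 0.0067 ÷ 0.9933 = 67/9933.
Likelihood ratio of a positive = 0.64/0.04 = 16.
Target odds = 49.
Need (67/9933) × 16ⁿ ≥ 49, i.e. 16ⁿ ≥ 486717/67.
16³ = 4096 falls short of 486717/67 but 16⁴ = 65536 reaches it, so n = 4.

4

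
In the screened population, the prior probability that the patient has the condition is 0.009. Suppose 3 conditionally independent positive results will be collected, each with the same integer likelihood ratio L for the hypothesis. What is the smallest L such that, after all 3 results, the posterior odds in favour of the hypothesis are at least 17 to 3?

9

Prior odds = 0.009/0.991 = 9/991.
Target odds = 17/3.
Need L³ ≥ 17/3 ÷ (9/991) = 16847/27.
8³ = 512 < 16847/27 ≤ 729 = 9³, so L = 9.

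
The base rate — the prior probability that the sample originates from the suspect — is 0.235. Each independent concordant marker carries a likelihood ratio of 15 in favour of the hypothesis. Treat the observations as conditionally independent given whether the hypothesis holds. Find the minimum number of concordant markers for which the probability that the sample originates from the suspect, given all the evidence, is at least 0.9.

2

Prior odds = 0.235/0.765 = 47/153.
Likelihood ratio per concordant marker = 15.
Target odds: 0.9 ÷ 0.1 = 9.
Need (47/153) × 15ⁿ ≥ 9, i.e. 15ⁿ ≥ 1377/47.
15¹ = 15 falls short of 1377/47 but 15² = 225 reaches it, so n = 2.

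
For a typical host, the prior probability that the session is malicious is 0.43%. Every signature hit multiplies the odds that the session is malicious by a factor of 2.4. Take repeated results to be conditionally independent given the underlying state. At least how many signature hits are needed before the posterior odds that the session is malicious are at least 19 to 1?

Prior odds = 0.0043/0.9957 = 43/9957.
Likelihood ratio per signature hit = 2.4.
Target odds = 19.
Need (43/9957) × 2.4ⁿ ≥ 19, i.e. 2.4ⁿ ≥ 189183/43.
2.4⁹ ≈2641.81 falls short of 189183/43 but 2.4¹⁰ ≈6340.34 reaches it, so n = 10.

10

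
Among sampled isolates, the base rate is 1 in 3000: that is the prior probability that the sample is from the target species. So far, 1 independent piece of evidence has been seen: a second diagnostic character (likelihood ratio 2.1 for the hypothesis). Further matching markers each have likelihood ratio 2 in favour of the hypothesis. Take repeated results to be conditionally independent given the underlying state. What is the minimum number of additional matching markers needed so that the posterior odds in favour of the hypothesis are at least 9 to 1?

14

Prior odds = (1/3000)/(2999/3000) = 1/2999.
Bayes factor of the evidence already in hand = 2.1.
Odds after that evidence = (1/2999) × 2.1 = 21/29990.
Target odds = 9.
Need 2ⁿ ≥ 9 ÷ (21/29990) = 89970/7.
2¹³ = 8192 falls short of 89970/7 but 2¹⁴ = 16384 reaches it, so n = 14.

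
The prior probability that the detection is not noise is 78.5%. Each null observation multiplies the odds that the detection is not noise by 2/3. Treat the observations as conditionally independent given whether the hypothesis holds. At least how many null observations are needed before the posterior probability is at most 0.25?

6

Prior odds = 0.785/0.215 = 157/43.
Likelihood ratio per null observation = 2/3.
Target odds: 0.25 ÷ 0.75 = 1/3.
Require (2/3)ⁿ ≤ 1/3 ÷ (157/43) = 43/471.
(2/3)⁵ = 32/243 is still above 43/471 but (2/3)⁶ = 64/729 is at or below it, so n = 6.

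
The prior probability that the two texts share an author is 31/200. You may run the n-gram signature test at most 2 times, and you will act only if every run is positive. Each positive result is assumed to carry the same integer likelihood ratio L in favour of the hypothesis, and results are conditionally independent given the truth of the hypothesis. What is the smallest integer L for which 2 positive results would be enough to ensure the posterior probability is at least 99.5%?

33

Prior odds = 0.155/0.845 = 31/169.
Target odds = 0.995/0.005 = 199.
Need L² ≥ 199 ÷ (31/169) = 33631/31.
32² = 1024 < 33631/31 ≤ 1089 = 33², so L = 33.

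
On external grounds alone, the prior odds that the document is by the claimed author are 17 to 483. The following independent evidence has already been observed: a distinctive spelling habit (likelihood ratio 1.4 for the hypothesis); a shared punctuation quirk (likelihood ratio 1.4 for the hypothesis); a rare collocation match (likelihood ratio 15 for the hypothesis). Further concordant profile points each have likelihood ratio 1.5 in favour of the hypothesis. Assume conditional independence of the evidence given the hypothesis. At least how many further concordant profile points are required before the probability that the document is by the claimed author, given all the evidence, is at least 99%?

Prior odds = 17/483.
Combined Bayes factor of the evidence already in hand = 1.4 × 1.4 × 15 = 29.4.
Odds after that evidence = (17/483) × 29.4 = 119/115.
Target odds = 0.99/0.01 = 99.
Need 1.5ⁿ ≥ 99 ÷ (119/115) = 11385/119.
1.5¹¹ = 177147/2048 falls short of 11385/119 but 1.5¹² = 531441/4096 reaches it, so n = 12.

12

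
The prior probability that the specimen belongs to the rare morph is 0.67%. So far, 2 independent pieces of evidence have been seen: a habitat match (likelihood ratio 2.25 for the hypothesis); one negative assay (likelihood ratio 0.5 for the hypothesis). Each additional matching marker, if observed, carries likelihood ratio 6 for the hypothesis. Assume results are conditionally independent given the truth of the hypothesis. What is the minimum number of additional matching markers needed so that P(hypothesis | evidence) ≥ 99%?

6

Prior odds = 0.0067/0.9933 = 67/9933.
Combined Bayes factor of the evidence already in hand = 2.25 × 0.5 = 1.125.
Odds after that evidence = (67/9933) × 1.125 = 201/26488.
Target odds = 0.99/0.01 = 99.
Need 6ⁿ ≥ 99 ÷ (201/26488) = 874104/67.
6⁵ = 7776 falls short of 874104/67 but 6⁶ = 46656 reaches it, so n = 6.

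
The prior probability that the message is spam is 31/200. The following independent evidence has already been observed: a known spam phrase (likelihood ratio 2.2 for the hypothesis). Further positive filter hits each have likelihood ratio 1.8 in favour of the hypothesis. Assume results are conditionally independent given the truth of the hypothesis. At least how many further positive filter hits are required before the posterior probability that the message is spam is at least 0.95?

7

Prior odds = 0.155/0.845 = 31/169.
Bayes factor of the evidence already in hand = 2.2.
Odds after that evidence = (31/169) × 2.2 = 341/845.
Target odds = 0.95/0.05 = 19.
Need 1.8ⁿ ≥ 19 ÷ (341/845) = 16055/341.
1.8⁶ = 531441/15625 falls short of 16055/341 but 1.8⁷ = 4782969/78125 reaches it, so n = 7.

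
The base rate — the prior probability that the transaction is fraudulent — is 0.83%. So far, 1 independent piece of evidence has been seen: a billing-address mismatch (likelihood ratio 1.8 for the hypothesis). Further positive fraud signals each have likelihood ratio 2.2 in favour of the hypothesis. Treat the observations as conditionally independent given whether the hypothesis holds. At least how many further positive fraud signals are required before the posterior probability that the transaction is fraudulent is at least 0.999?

15

Prior odds = 0.0083/0.9917 = 83/9917.
Bayes factor of the evidence already in hand = 1.8.
Odds after that evidence = (83/9917) × 1.8 = 747/49585.
Target odds = 0.999/0.001 = 999.
Need 2.2ⁿ ≥ 999 ÷ (747/49585) = 5503935/83.
2.2¹⁴ ≈62218.2 falls short of 5503935/83 but 2.2¹⁵ ≈136880 reaches it, so n = 15.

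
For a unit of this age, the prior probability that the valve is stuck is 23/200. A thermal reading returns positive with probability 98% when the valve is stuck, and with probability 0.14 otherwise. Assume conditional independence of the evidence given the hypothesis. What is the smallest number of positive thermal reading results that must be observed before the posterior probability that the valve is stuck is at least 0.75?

2

Prior odds: 0.115 ÷ 0.885 = 23/177.
Likelihood ratio of a positive result = 0.98/0.14 = 7.
Target odds: 0.75 ÷ 0.25 = 3.
Need (23/177) × 7ⁿ ≥ 3, i.e. 7ⁿ ≥ 531/23.
7¹ = 7 falls short of 531/23 but 7² = 49 reaches it, so n = 2.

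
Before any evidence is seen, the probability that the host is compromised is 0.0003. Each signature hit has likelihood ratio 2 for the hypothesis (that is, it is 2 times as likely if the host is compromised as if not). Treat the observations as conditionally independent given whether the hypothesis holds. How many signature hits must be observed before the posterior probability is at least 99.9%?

22

Prior odds = 0.0003/0.9997 = 3/9997.
Likelihood ratio per signature hit = 2.
Target odds: 0.999 ÷ 0.001 = 999.
Require 2ⁿ ≥ 999 ÷ (3/9997) = 3329001.
2²¹ = 2097152 falls short of 3329001 but 2²² = 4194304 reaches it, so n = 22.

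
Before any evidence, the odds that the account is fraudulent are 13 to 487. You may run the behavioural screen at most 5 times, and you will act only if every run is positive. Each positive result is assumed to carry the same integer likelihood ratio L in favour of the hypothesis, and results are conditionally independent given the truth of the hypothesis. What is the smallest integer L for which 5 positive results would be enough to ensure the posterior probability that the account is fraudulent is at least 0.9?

4

Prior odds = 13/487.
Target odds = 0.9/0.1 = 9.
Need L⁵ ≥ 9 ÷ (13/487) = 4383/13.
3⁵ = 243 < 4383/13 ≤ 1024 = 4⁵, so L = 4.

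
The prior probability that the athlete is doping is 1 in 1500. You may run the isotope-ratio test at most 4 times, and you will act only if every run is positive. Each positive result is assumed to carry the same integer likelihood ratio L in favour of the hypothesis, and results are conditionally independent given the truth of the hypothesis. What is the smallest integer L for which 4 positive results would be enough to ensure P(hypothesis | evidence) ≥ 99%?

20

Prior odds = (1/1500)/(1499/1500) = 1/1499.
Target odds = 0.99/0.01 = 99.
Need L⁴ ≥ 99 ÷ (1/1499) = 148401.
19⁴ = 130321 < 148401 ≤ 160000 = 20⁴, so L = 20.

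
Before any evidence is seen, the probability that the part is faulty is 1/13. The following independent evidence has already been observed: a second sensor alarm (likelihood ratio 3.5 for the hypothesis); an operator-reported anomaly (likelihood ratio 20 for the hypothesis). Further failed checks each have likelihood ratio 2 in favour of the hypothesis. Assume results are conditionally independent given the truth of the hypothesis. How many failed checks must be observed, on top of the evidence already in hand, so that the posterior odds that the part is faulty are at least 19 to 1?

Prior odds = (1/13)/(12/13) = 1/12.
Combined Bayes factor of the evidence already in hand = 3.5 × 20 = 70.
Odds after that evidence = (1/12) × 70 = 35/6.
Target odds = 19.
Need 2ⁿ ≥ 19 ÷ (35/6) = 114/35.
2¹ = 2 falls short of 114/35 but 2² = 4 reaches it, so n = 2.

2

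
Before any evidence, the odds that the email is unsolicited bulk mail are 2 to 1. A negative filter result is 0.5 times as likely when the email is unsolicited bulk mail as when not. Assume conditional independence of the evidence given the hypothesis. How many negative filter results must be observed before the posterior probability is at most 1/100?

Prior odds = 2.
Likelihood ratio per negative filter result = 0.5.
Target odds: 0.01 ÷ 0.99 = 1/99.
Require 0.5ⁿ ≤ 1/99 ÷ 2 = 1/198.
0.5⁷ = 0.0078125 is still above 1/198 but 0.5⁸ = 0.00390625 is at or below it, so n = 8.

8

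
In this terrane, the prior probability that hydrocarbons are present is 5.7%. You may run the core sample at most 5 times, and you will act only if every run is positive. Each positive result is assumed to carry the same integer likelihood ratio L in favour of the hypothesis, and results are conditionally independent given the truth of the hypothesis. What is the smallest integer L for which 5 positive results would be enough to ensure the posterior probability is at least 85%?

3

Prior odds = 0.057/0.943 = 57/943.
Target odds = 0.85/0.15 = 17/3.
Need L⁵ ≥ 17/3 ÷ (57/943) = 16031/171.
2⁵ = 32 < 16031/171 ≤ 243 = 3⁵, so L = 3.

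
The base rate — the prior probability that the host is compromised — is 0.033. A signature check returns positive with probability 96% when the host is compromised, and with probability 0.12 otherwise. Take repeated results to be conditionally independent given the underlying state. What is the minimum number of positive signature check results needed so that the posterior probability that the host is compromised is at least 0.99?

4

Prior odds: 0.033 ÷ 0.967 = 33/967.
Likelihood ratio of a positive result = 0.96/0.12 = 8.
Target posterior odds = 0.99/0.01 = 99.
Require 8ⁿ ≥ 99 ÷ (33/967) = 2901.
8³ = 512 falls short of 2901 but 8⁴ = 4096 reaches it, so n = 4.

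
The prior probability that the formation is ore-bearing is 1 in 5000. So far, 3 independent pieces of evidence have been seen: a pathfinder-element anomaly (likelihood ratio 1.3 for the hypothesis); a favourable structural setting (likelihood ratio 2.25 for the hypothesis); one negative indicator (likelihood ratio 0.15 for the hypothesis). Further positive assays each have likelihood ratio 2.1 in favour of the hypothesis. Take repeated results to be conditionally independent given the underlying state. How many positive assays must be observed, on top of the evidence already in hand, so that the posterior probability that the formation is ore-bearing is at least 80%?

Prior odds = 0.0002/0.9998 = 1/4999.
Combined Bayes factor of the evidence already in hand = 1.3 × 2.25 × 0.15 = 0.43875.
Odds after that evidence = (1/4999) × 0.43875 = 351/3999200.
Target odds = 0.8/0.2 = 4.
Need 2.1ⁿ ≥ 4 ÷ (351/3999200) = 15996800/351.
2.1¹⁴ ≈32439.2 falls short of 15996800/351 but 2.1¹⁵ ≈68122.3 reaches it, so n = 15.

15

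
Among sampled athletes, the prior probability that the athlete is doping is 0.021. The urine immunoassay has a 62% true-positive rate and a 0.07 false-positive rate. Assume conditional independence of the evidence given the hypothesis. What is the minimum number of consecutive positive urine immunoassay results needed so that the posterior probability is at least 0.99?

Prior odds: 0.021 ÷ 0.979 = 21/979.
Likelihood ratio of a positive result = 0.62/0.07 = 62/7.
Target posterior odds = 0.99/0.01 = 99.
Require (62/7)ⁿ ≥ 99 ÷ (21/979) = 32307/7.
(62/7)³ = 238328/343 falls short of 32307/7 but (62/7)⁴ = 14776336/2401 reaches it, so n = 4.

4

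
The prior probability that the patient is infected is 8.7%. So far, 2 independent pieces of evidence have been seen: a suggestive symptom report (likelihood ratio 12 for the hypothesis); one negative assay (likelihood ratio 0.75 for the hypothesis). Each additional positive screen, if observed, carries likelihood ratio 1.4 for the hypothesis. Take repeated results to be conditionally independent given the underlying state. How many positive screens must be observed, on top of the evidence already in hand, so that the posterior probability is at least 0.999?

21

Prior odds = 0.087/0.913 = 87/913.
Combined Bayes factor of the evidence already in hand = 12 × 0.75 = 9.
Odds after that evidence = (87/913) × 9 = 783/913.
Target odds = 0.999/0.001 = 999.
Need 1.4ⁿ ≥ 999 ÷ (783/913) = 33781/29.
1.4²⁰ ≈836.683 falls short of 33781/29 but 1.4²¹ ≈1171.36 reaches it, so n = 21.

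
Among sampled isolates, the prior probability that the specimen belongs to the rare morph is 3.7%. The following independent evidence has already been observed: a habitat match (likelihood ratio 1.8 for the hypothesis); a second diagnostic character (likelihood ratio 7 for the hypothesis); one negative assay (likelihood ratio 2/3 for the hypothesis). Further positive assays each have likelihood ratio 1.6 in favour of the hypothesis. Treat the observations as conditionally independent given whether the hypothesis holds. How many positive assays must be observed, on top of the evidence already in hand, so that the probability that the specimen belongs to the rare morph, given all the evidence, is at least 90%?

8

Prior odds = 0.037/0.963 = 37/963.
Combined Bayes factor of the evidence already in hand = 1.8 × 7 × (2/3) = 8.4.
Odds after that evidence = (37/963) × 8.4 = 518/1605.
Target odds = 0.9/0.1 = 9.
Need 1.6ⁿ ≥ 9 ÷ (518/1605) = 14445/518.
1.6⁷ = 2097152/78125 falls short of 14445/518 but 1.6⁸ = 16777216/390625 reaches it, so n = 8.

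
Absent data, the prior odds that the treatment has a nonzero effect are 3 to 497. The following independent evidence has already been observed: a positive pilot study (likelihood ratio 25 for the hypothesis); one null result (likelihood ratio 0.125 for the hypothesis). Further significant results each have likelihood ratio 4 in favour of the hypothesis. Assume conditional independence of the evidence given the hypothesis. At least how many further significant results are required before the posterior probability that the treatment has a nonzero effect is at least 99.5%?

7

Prior odds = 3/497.
Combined Bayes factor of the evidence already in hand = 25 × 0.125 = 3.125.
Odds after that evidence = (3/497) × 3.125 = 75/3976.
Target odds = 0.995/0.005 = 199.
Need 4ⁿ ≥ 199 ÷ (75/3976) = 791224/75.
4⁶ = 4096 falls short of 791224/75 but 4⁷ = 16384 reaches it, so n = 7.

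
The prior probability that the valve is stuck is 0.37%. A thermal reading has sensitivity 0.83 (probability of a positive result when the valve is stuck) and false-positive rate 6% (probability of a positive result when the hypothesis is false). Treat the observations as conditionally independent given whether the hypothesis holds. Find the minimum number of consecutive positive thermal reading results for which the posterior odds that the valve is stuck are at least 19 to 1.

Prior odds: 0.0037 ÷ 0.9963 = 37/9963.
Likelihood ratio of a positive result = 0.83/0.06 = 83/6.
Target odds = 19.
Require (83/6)ⁿ ≥ 19 ÷ (37/9963) = 189297/37.
(83/6)³ = 571787/216 falls short of 189297/37 but (83/6)⁴ = 47458321/1296 reaches it, so n = 4.

4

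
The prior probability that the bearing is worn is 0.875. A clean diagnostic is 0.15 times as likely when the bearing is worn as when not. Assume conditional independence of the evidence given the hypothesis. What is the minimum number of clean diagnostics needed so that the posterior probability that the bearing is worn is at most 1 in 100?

Prior odds: 0.875 ÷ 0.125 = 7.
Likelihood ratio per clean diagnostic = 0.15.
Target posterior odds = 0.01/0.99 = 1/99.
Require 0.15ⁿ ≤ 1/99 ÷ 7 = 1/693.
0.15³ = 0.003375 is still above 1/693 but 0.15⁴ = 81/160000 is at or below it, so n = 4.

4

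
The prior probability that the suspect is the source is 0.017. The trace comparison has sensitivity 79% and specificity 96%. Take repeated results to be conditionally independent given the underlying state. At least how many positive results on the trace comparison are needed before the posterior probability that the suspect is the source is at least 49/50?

Prior odds: 0.017 ÷ 0.983 = 17/983.
False-positive rate = 1 − 0.96 = 0.04; likelihood ratio of a positive = 0.79/0.04 = 19.75.
Target odds: 0.98 ÷ 0.02 = 49.
Require 19.75ⁿ ≥ 49 ÷ (17/983) = 48167/17.
19.75² = 390.0625 falls short of 48167/17 but 19.75³ = 7703.734375 reaches it, so n = 3.

3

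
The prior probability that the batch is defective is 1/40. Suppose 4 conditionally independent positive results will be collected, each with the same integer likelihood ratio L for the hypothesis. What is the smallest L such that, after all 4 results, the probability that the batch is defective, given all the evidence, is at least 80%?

4

Prior odds = 0.025/0.975 = 1/39.
Target odds = 0.8/0.2 = 4.
Need L⁴ ≥ 4 ÷ (1/39) = 156.
3⁴ = 81 < 156 ≤ 256 = 4⁴, so L = 4.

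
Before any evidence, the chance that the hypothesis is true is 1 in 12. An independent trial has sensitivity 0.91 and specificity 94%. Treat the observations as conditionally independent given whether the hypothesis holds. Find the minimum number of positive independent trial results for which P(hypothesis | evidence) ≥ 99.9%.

4

Prior odds: (1/12) ÷ (11/12) = 1/11.
False-positive rate = 1 − 0.94 = 0.06; likelihood ratio of a positive = 0.91/0.06 = 91/6.
Target posterior odds = 0.999/0.001 = 999.
Need (1/11) × (91/6)ⁿ ≥ 999, i.e. (91/6)ⁿ ≥ 10989.
(91/6)³ = 753571/216 falls short of 10989 but (91/6)⁴ = 68574961/1296 reaches it, so n = 4.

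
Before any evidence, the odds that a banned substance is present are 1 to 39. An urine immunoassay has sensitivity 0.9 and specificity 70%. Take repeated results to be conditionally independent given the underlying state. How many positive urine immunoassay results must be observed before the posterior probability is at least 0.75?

5

Prior odds = 1/39.
False-positive rate = 1 − 0.7 = 0.3; likelihood ratio of a positive = 0.9/0.3 = 3.
Target odds: 0.75 ÷ 0.25 = 3.
Require 3ⁿ ≥ 3 ÷ (1/39) = 117.
3⁴ = 81 falls short of 117 but 3⁵ = 243 reaches it, so n = 5.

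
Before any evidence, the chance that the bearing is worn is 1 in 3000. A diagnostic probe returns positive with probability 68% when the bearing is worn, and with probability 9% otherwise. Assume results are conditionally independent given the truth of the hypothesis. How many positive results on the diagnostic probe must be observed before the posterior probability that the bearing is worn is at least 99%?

Prior odds: (1/3000) ÷ (2999/3000) = 1/2999.
Likelihood ratio of a positive result = 0.68/0.09 = 68/9.
Target odds: 0.99 ÷ 0.01 = 99.
Need (1/2999) × (68/9)ⁿ ≥ 99, i.e. (68/9)ⁿ ≥ 296901.
(68/9)⁶ ≈186037 falls short of 296901 but (68/9)⁷ ≈1.40561e+06 reaches it, so n = 7.

7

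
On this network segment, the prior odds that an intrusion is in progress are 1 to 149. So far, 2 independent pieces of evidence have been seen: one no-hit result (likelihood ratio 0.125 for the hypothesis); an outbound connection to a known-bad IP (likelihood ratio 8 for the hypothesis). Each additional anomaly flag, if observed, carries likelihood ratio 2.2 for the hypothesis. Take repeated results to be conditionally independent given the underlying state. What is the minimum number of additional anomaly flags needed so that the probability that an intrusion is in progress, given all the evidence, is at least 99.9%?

16

Prior odds = 1/149.
Combined Bayes factor of the evidence already in hand = 0.125 × 8 = 1.
Odds after that evidence = (1/149) × 1 = 1/149.
Target odds = 0.999/0.001 = 999.
Need 2.2ⁿ ≥ 999 ÷ (1/149) = 148851.
2.2¹⁵ ≈136880 falls short of 148851 but 2.2¹⁶ ≈301136 reaches it, so n = 16.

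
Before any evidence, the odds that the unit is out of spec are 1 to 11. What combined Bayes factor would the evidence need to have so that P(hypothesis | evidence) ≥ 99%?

1089

Prior odds = 1/11.
Target odds = 0.99/0.01 = 99.
Required Bayes factor = 99 ÷ (1/11) = 1089.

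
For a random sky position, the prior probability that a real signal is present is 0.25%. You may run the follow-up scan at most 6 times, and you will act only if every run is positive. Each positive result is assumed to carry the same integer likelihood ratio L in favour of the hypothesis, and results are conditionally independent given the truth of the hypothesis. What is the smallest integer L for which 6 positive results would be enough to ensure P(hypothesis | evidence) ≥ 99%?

Prior odds = 0.0025/0.9975 = 1/399.
Target odds = 0.99/0.01 = 99.
Need L⁶ ≥ 99 ÷ (1/399) = 39501.
5⁶ = 15625 < 39501 ≤ 46656 = 6⁶, so L = 6.

6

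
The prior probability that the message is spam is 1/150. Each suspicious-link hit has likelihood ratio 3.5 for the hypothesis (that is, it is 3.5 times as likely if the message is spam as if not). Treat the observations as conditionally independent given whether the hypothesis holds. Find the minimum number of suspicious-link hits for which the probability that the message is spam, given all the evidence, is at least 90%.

6

Prior odds = (1/150)/(149/150) = 1/149.
Likelihood ratio per suspicious-link hit = 3.5.
Target posterior odds = 0.9/0.1 = 9.
Require 3.5ⁿ ≥ 9 ÷ (1/149) = 1341.
3.5⁵ = 525.21875 falls short of 1341 but 3.5⁶ = 1838.265625 reaches it, so n = 6.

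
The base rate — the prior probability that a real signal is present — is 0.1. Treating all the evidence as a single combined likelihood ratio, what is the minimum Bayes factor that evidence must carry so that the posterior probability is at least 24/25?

Prior odds = 0.1/0.9 = 1/9.
Target odds = 0.96/0.04 = 24.
Required Bayes factor = 24 ÷ (1/9) = 216.

216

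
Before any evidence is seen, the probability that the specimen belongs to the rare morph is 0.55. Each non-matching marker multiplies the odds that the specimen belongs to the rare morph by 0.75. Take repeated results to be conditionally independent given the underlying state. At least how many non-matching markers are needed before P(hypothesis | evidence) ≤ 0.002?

23

Prior odds = 0.55/0.45 = 11/9.
Likelihood ratio per non-matching marker = 0.75.
Target posterior odds = 0.002/0.998 = 1/499.
Require 0.75ⁿ ≤ 1/499 ÷ (11/9) = 9/5489.
0.75²² ≈0.00178381 is still above 9/5489 but 0.75²³ ≈0.00133786 is at or below it, so n = 23.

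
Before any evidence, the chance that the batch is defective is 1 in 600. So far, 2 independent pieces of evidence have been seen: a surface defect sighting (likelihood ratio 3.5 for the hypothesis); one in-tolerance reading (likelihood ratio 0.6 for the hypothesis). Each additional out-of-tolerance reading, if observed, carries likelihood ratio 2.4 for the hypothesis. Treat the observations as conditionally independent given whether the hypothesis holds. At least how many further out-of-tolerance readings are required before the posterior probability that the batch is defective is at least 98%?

11

Prior odds = (1/600)/(599/600) = 1/599.
Combined Bayes factor of the evidence already in hand = 3.5 × 0.6 = 2.1.
Odds after that evidence = (1/599) × 2.1 = 21/5990.
Target odds = 0.98/0.02 = 49.
Need 2.4ⁿ ≥ 49 ÷ (21/5990) = 41930/3.
2.4¹⁰ ≈6340.34 falls short of 41930/3 but 2.4¹¹ ≈15216.8 reaches it, so n = 11.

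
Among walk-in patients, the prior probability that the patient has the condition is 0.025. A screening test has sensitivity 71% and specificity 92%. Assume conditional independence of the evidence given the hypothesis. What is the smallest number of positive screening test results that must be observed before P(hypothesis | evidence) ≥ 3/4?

3

Prior odds: 0.025 ÷ 0.975 = 1/39.
False-positive rate = 1 − 0.92 = 0.08; likelihood ratio of a positive = 0.71/0.08 = 8.875.
Target odds: 0.75 ÷ 0.25 = 3.
Require 8.875ⁿ ≥ 3 ÷ (1/39) = 117.
8.875² = 78.765625 falls short of 117 but 8.875³ = 357911/512 reaches it, so n = 3.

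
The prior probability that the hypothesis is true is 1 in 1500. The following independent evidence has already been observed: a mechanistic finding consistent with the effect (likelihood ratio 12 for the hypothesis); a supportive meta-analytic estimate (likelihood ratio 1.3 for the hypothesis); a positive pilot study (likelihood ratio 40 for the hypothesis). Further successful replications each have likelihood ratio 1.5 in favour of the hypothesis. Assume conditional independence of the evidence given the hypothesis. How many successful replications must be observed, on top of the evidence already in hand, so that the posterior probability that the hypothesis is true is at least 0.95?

Prior odds = (1/1500)/(1499/1500) = 1/1499.
Combined Bayes factor of the evidence already in hand = 12 × 1.3 × 40 = 624.
Odds after that evidence = (1/1499) × 624 = 624/1499.
Target odds = 0.95/0.05 = 19.
Need 1.5ⁿ ≥ 19 ÷ (624/1499) = 28481/624.
1.5⁹ = 19683/512 falls short of 28481/624 but 1.5¹⁰ = 59049/1024 reaches it, so n = 10.

10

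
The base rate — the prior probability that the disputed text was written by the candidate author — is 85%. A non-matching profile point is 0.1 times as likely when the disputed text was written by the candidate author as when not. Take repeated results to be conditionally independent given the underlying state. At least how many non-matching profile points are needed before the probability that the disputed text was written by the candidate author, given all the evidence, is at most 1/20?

3

Prior odds = 0.85/0.15 = 17/3.
Likelihood ratio per non-matching profile point = 0.1.
Target odds: 0.05 ÷ 0.95 = 1/19.
Need (17/3) × 0.1ⁿ ≤ 1/19, i.e. 0.1ⁿ ≤ 3/323.
0.1² = 0.01 is still above 3/323 but 0.1³ = 0.001 is at or below it, so n = 3.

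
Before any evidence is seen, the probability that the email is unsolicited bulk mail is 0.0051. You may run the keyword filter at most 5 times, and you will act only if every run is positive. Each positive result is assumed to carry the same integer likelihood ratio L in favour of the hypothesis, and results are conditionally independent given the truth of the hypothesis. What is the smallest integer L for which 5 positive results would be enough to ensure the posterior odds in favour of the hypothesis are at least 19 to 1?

6

Prior odds = 0.0051/0.9949 = 51/9949.
Target odds = 19.
Need L⁵ ≥ 19 ÷ (51/9949) = 189031/51.
5⁵ = 3125 < 189031/51 ≤ 7776 = 6⁵, so L = 6.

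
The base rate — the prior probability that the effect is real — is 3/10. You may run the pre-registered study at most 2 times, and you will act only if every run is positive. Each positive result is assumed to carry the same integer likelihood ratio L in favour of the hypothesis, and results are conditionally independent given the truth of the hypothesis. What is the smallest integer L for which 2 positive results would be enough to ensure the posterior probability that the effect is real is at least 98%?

11

Prior odds = 0.3/0.7 = 3/7.
Target odds = 0.98/0.02 = 49.
Need L² ≥ 49 ÷ (3/7) = 343/3.
10² = 100 < 343/3 ≤ 121 = 11², so L = 11.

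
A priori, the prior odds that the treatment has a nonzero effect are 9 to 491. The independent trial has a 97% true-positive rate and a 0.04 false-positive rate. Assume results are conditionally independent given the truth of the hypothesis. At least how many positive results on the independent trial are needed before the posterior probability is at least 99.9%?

4

Prior odds = 9/491.
Likelihood ratio of a positive result = 0.97/0.04 = 24.25.
Target odds: 0.999 ÷ 0.001 = 999.
Require 24.25ⁿ ≥ 999 ÷ (9/491) = 54501.
24.25³ = 912673/64 falls short of 54501 but 24.25⁴ = 88529281/256 reaches it, so n = 4.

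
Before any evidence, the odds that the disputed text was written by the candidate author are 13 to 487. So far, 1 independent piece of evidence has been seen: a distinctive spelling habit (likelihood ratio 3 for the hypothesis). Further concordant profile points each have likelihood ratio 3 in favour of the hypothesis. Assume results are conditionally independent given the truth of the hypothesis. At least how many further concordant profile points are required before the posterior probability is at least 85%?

4

Prior odds = 13/487.
Bayes factor of the evidence already in hand = 3.
Odds after that evidence = (13/487) × 3 = 39/487.
Target odds = 0.85/0.15 = 17/3.
Need 3ⁿ ≥ 17/3 ÷ (39/487) = 8279/117.
3³ = 27 falls short of 8279/117 but 3⁴ = 81 reaches it, so n = 4.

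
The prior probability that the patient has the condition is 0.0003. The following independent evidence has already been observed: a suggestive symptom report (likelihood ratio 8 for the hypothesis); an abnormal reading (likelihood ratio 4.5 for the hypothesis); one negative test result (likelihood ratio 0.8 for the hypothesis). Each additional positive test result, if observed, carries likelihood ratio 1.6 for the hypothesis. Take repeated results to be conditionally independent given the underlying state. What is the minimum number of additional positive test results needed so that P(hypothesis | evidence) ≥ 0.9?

Prior odds = 0.0003/0.9997 = 3/9997.
Combined Bayes factor of the evidence already in hand = 8 × 4.5 × 0.8 = 28.8.
Odds after that evidence = (3/9997) × 28.8 = 432/49985.
Target odds = 0.9/0.1 = 9.
Need 1.6ⁿ ≥ 9 ÷ (432/49985) = 49985/48.
1.6¹⁴ ≈720.576 falls short of 49985/48 but 1.6¹⁵ ≈1152.92 reaches it, so n = 15.

15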